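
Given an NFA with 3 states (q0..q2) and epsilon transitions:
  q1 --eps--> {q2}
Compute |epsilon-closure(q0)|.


Starting from q0
Initialize closure = {q0}
q0 has no outgoing epsilon transitions -> nothing to add
Final closure: {q0}
Size = 1

1


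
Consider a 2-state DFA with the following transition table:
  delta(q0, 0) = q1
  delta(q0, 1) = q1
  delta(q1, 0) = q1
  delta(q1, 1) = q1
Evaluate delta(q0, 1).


Looking up transition function:
delta(q0, 1) in the table
Row: q0, Column: 1
Result: q1

q1


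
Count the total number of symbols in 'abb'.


String: 'abb'
Counting characters:
  'a' appears 1 time(s)
  'b' appears 2 time(s)
Total length = 1 + 2 = 3

3


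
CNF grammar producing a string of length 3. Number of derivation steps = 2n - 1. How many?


Chomsky Normal Form derivation:
String length n = 3
Each step either:
  - Splits a nonterminal into two (n-1 such steps)
  - Converts a nonterminal to terminal (n such steps)
Total = (n-1) + n = 2n - 1
= 2(3) - 1
= 6 - 1
= 5

5


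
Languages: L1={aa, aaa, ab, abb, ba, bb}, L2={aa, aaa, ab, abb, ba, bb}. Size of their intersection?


L1 = {aa, aaa, ab, abb, ba, bb}
L2 = {aa, aaa, ab, abb, ba, bb}
Checking each string in L1 against L2:
  'aa': in L2? Yes
  'aaa': in L2? Yes
  'ab': in L2? Yes
  'abb': in L2? Yes
  'ba': in L2? Yes
  'bb': in L2? Yes
Intersection = {aa, aaa, ab, abb, ba, bb}
|L1 ∩ L2| = 6

6


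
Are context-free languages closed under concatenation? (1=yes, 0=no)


CFL closure properties:
  Closed under: union, concatenation, Kleene star
  NOT closed under: intersection, complement
Operation 'concatenation' is in closed list -> Yes (closed)

1


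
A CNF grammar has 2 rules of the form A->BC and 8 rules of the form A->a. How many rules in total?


CNF allows two rule forms:
  A -> BC (binary): 2 rules
  A -> a (terminal): 8 rules
Total = 2 + 8 = 10

10


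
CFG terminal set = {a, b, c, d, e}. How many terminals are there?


Terminal symbols: a, b, c, d, e
Counting each: a (#1), b (#2), c (#3), d (#4), e (#5)
Total = 5

5


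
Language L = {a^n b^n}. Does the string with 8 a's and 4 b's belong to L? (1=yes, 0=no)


Language requires equal numbers of a's and b's
PDA pushes for each 'a', pops for each 'b'
Number of a's = 8
Number of b's = 4
8 != 4 -> Reject

0


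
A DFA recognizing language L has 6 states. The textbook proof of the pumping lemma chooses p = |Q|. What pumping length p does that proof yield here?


Pumping lemma for regular languages (standard proof):
Take p = |Q|, the number of DFA states.
Any string of length >= |Q| passes through |Q|+1 states while reading its first |Q| symbols,
so by pigeonhole some state repeats, giving the loop that can be pumped.
Here |Q| = 6
Therefore the proof uses p = 6

6


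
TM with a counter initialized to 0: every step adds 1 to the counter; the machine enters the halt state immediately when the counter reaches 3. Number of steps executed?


Counter starts at 0. Counting sequence:
  Step 1: counter = 1
  Step 2: counter = 2
  Step 3: counter = 3
Counter reached 3 -> halt
Total steps = 3

3


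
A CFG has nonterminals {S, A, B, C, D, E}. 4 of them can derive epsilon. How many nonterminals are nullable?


Nonterminals: {S, A, B, C, D, E}
A nonterminal is nullable if it can derive epsilon
Counting nullable nonterminals: 4
Total nullable = 4

4


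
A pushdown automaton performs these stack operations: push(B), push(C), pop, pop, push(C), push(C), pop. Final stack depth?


Tracing stack operations:
  push(B) -> stack = [B], depth=1
  push(C) -> stack = [B,C], depth=2
  pop -> removed C, stack = [B], depth=1
  pop -> removed B, stack = [], depth=0
  push(C) -> stack = [C], depth=1
  push(C) -> stack = [C,C], depth=2
  pop -> removed C, stack = [C], depth=1
Final depth = 1

1


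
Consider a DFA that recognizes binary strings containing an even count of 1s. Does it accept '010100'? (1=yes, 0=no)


DFA has 2 states: q_even (start, accept=yes) and q_odd
Processing string '010100' character by character:
  Position 0: read '0', 1-count=0 -> q_even (no change)
  Position 1: read '1', 1-count=1 -> q_odd
  Position 2: read '0', 1-count=1 -> q_odd (no change)
  Position 3: read '1', 1-count=2 -> q_even
  Position 4: read '0', 1-count=2 -> q_even (no change)
  Position 5: read '0', 1-count=2 -> q_even (no change)
Final state: q_even, total 1s = 2 (even); the DFA requires an even count -> accept

1


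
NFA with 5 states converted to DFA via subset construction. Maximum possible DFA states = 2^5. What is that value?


NFA has 5 states
Subset construction: each DFA state = subset of NFA states
Maximum subsets = 2^5
2^5 = 32

32


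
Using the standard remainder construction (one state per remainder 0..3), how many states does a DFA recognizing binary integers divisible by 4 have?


Divisibility by 4 is tracked via the remainder mod 4: 0, 1, ..., 3
The construction assigns one state to each remainder
Number of remainders = 4

4


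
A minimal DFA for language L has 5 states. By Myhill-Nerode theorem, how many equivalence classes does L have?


Myhill-Nerode theorem:
Number of equivalence classes = number of states in minimal DFA
Minimal DFA states = 5
Therefore equivalence classes = 5

5


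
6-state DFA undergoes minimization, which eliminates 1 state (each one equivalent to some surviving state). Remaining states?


Original DFA: 6 states
Redundant states removed: 1
Minimized states = original - removed
= 6 - 1
= 5

5


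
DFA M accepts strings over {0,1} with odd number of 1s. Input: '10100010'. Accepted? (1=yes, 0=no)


DFA has 2 states: q_even (start, accept=no) and q_odd
Processing string '10100010' character by character:
  Position 0: read '1', 1-count=1 -> q_odd
  Position 1: read '0', 1-count=1 -> q_odd (no change)
  Position 2: read '1', 1-count=2 -> q_even
  Position 3: read '0', 1-count=2 -> q_even (no change)
  Position 4: read '0', 1-count=2 -> q_even (no change)
  Position 5: read '0', 1-count=2 -> q_even (no change)
  Position 6: read '1', 1-count=3 -> q_odd
  Position 7: read '0', 1-count=3 -> q_odd (no change)
Final state: q_odd, total 1s = 3 (odd); the DFA requires an odd count -> accept

1


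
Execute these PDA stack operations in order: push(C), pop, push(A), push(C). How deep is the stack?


Tracing stack operations:
  push(C) -> stack = [C], depth=1
  pop -> removed C, stack = [], depth=0
  push(A) -> stack = [A], depth=1
  push(C) -> stack = [A,C], depth=2
Final depth = 2

2


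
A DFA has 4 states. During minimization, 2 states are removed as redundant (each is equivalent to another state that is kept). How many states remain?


Original DFA: 4 states
Redundant states removed: 2
Minimized states = original - removed
= 4 - 2
= 2

2


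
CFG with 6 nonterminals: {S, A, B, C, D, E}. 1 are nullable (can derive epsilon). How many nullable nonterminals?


Nonterminals: {S, A, B, C, D, E}
A nonterminal is nullable if it can derive epsilon
Counting nullable nonterminals: 1
Total nullable = 1

1


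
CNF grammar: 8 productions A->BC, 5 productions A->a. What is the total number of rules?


CNF allows two rule forms:
  A -> BC (binary): 8 rules
  A -> a (terminal): 5 rules
Total = 8 + 5 = 13

13


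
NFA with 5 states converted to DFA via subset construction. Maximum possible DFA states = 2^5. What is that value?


NFA has 5 states
Subset construction: each DFA state = subset of NFA states
Maximum subsets = 2^5
2^5 = 32

32


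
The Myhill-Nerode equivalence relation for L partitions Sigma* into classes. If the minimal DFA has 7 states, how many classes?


Myhill-Nerode theorem:
Number of equivalence classes = number of states in minimal DFA
Minimal DFA states = 7
Therefore equivalence classes = 7

7


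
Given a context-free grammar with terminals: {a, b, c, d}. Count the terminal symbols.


Terminal symbols: a, b, c, d
Counting each: a (#1), b (#2), c (#3), d (#4)
Total = 4

4


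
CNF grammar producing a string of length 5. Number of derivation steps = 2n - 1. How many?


Chomsky Normal Form derivation:
String length n = 5
Each step either:
  - Splits a nonterminal into two (n-1 such steps)
  - Converts a nonterminal to terminal (n such steps)
Total = (n-1) + n = 2n - 1
= 2(5) - 1
= 10 - 1
= 9

9


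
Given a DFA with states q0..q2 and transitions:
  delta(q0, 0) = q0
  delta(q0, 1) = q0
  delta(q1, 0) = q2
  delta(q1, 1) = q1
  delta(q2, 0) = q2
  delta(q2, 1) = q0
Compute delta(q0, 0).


Looking up transition function:
delta(q0, 0) in the table
Row: q0, Column: 0
Result: q0

q0


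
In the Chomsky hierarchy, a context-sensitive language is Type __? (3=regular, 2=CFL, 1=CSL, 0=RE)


Chomsky hierarchy levels:
  Type 3: Regular (DFA/NFA/regex)
  Type 2: Context-free (PDA)
  Type 1: Context-sensitive
  Type 0: Recursively enumerable (TM)
'context-sensitive' corresponds to Type 1

1


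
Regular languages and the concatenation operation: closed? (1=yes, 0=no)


Regular languages are closed under all standard operations:
- Union: Yes (product construction)
- Intersection: Yes (product construction)
- Complement: Yes (swap accept/reject)
- Concatenation: Yes (NFA construction)
Operation: concatenation -> Closed

1


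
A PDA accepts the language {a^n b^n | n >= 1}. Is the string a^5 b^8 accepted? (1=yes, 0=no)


Language requires equal numbers of a's and b's
PDA pushes for each 'a', pops for each 'b'
Number of a's = 5
Number of b's = 8
5 != 8 -> Reject

0


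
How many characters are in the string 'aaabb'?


String: 'aaabb'
Counting characters:
  'a' appears 3 time(s)
  'b' appears 2 time(s)
Total length = 3 + 2 = 5

5


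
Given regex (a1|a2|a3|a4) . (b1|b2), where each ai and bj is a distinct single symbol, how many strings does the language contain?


First group: 4 alternatives
Second group: 2 alternatives
Concatenation: each choice from group 1 pairs with each from group 2
Total = 4 x 2 = 8

8


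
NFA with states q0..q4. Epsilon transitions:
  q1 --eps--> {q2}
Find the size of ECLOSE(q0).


Starting from q0
Initialize closure = {q0}
q0 has no outgoing epsilon transitions -> nothing to add
Final closure: {q0}
Size = 1

1


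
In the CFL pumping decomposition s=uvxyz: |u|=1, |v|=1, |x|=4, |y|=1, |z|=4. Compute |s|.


|s| = |u| + |v| + |x| + |y| + |z|
= 1 + 1 + 4 + 1 + 4
= 2 + 4 + 5
= 6 + 5
= 11

11


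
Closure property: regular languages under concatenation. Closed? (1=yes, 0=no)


Regular languages are closed under:
- Union (DFA product construction)
- Intersection (DFA product construction)
- Complement (swap accept/reject states)
- Concatenation (NFA construction)
- Kleene star (NFA construction)
concatenation is in this list
Therefore: closed

1


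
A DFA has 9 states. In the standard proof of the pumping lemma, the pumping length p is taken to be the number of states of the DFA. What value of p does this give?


Pumping lemma for regular languages (standard proof):
Take p = |Q|, the number of DFA states.
Any string of length >= |Q| passes through |Q|+1 states while reading its first |Q| symbols,
so by pigeonhole some state repeats, giving the loop that can be pumped.
Here |Q| = 9
Therefore the proof uses p = 9

9


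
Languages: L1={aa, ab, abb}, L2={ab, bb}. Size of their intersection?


L1 = {aa, ab, abb}
L2 = {ab, bb}
Checking each string in L1 against L2:
  'aa': in L2? No
  'ab': in L2? Yes
  'abb': in L2? No
Intersection = {ab}
|L1 ∩ L2| = 1

1


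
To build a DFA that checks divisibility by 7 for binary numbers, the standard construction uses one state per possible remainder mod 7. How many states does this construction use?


Divisibility by 7 is tracked via the remainder mod 7: 0, 1, ..., 6
The construction assigns one state to each remainder
Number of remainders = 7

7


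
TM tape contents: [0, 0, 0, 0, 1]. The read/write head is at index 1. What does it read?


Tape: [0, 0, 0, 0, 1]
Positions: 0 1 2 3 4
Values:    0 0 0 0 1
Head at position 1
tape[1] = 0

0


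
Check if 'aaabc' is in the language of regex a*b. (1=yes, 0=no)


Pattern: a*b
String: 'aaabc'
Pattern requires: zero or more 'a's followed by exactly one 'b'
Found 3 leading 'a's
Remaining: 'bc'
Remaining is not 'b' -> no match
Result: 0

0


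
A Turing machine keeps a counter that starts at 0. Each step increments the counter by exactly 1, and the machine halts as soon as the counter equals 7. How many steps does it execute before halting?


Counter starts at 0. Counting sequence:
  Step 1: counter = 1
  Step 2: counter = 2
  Step 3: counter = 3
  Step 4: counter = 4
  Step 5: counter = 5
  Step 6: counter = 6
  Step 7: counter = 7
Counter reached 7 -> halt
Total steps = 7

7


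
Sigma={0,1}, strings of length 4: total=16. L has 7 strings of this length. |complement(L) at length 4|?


Alphabet: {0,1}
String length: 4
Total strings of length 4 = 2^4 = 16
Strings in L = 7
Complement = total - |L|
= 16 - 7
= 9

9


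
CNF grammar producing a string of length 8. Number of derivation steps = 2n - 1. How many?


Chomsky Normal Form derivation:
String length n = 8
Each step either:
  - Splits a nonterminal into two (n-1 such steps)
  - Converts a nonterminal to terminal (n such steps)
Total = (n-1) + n = 2n - 1
= 2(8) - 1
= 16 - 1
= 15

15


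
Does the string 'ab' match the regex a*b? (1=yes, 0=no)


Pattern: a*b
String: 'ab'
Pattern requires: zero or more 'a's followed by exactly one 'b'
Found 1 leading 'a's
Remaining: 'b'
Remaining is exactly 'b' -> match
Result: 1

1


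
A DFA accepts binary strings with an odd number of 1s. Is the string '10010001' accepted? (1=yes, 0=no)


DFA has 2 states: q_even (start, accept=no) and q_odd
Processing string '10010001' character by character:
  Position 0: read '1', 1-count=1 -> q_odd
  Position 1: read '0', 1-count=1 -> q_odd (no change)
  Position 2: read '0', 1-count=1 -> q_odd (no change)
  Position 3: read '1', 1-count=2 -> q_even
  Position 4: read '0', 1-count=2 -> q_even (no change)
  Position 5: read '0', 1-count=2 -> q_even (no change)
  Position 6: read '0', 1-count=2 -> q_even (no change)
  Position 7: read '1', 1-count=3 -> q_odd
Final state: q_odd, total 1s = 3 (odd); the DFA requires an odd count -> accept

1


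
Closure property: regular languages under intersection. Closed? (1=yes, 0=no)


Regular languages are closed under:
- Union (DFA product construction)
- Intersection (DFA product construction)
- Complement (swap accept/reject states)
- Concatenation (NFA construction)
- Kleene star (NFA construction)
intersection is in this list
Therefore: closed

1


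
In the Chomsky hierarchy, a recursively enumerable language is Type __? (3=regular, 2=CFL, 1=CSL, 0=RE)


Chomsky hierarchy levels:
  Type 3: Regular (DFA/NFA/regex)
  Type 2: Context-free (PDA)
  Type 1: Context-sensitive
  Type 0: Recursively enumerable (TM)
'recursively enumerable' corresponds to Type 0

0


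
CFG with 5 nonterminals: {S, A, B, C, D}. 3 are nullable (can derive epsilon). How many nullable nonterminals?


Nonterminals: {S, A, B, C, D}
A nonterminal is nullable if it can derive epsilon
Counting nullable nonterminals: 3
Total nullable = 3

3


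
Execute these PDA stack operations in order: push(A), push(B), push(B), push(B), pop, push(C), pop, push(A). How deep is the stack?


Tracing stack operations:
  push(A) -> stack = [A], depth=1
  push(B) -> stack = [A,B], depth=2
  push(B) -> stack = [A,B,B], depth=3
  push(B) -> stack = [A,B,B,B], depth=4
  pop -> removed B, stack = [A,B,B], depth=3
  push(C) -> stack = [A,B,B,C], depth=4
  pop -> removed C, stack = [A,B,B], depth=3
  push(A) -> stack = [A,B,B,A], depth=4
Final depth = 4

4


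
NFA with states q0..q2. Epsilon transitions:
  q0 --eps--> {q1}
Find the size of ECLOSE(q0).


Starting from q0
Initialize closure = {q0}
Follow epsilon from q0 -> add q1
Final closure: {q0, q1}
Size = 2

2


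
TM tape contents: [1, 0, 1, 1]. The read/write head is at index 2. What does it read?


Tape: [1, 0, 1, 1]
Positions: 0 1 2 3
Values:    1 0 1 1
Head at position 2
tape[2] = 1

1


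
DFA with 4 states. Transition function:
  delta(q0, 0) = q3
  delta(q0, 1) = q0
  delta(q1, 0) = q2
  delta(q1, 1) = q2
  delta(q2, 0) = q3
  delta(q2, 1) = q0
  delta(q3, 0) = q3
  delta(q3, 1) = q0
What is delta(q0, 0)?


Looking up transition function:
delta(q0, 0) in the table
Row: q0, Column: 0
Result: q3

q3


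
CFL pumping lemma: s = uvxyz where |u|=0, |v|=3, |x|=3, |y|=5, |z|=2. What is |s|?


|s| = |u| + |v| + |x| + |y| + |z|
= 0 + 3 + 3 + 5 + 2
= 3 + 3 + 7
= 6 + 7
= 13

13


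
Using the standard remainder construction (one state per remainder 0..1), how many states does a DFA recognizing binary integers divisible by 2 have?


Divisibility by 2 is tracked via the remainder mod 2: 0, 1, ..., 1
The construction assigns one state to each remainder
Number of remainders = 2

2


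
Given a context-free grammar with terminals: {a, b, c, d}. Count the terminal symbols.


Terminal symbols: a, b, c, d
Counting each: a (#1), b (#2), c (#3), d (#4)
Total = 4

4


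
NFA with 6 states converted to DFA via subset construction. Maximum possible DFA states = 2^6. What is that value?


NFA has 6 states
Subset construction: each DFA state = subset of NFA states
Maximum subsets = 2^6
2^6 = 64

64


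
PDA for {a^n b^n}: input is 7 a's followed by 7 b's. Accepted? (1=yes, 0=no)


Language requires equal numbers of a's and b's
PDA pushes for each 'a', pops for each 'b'
Number of a's = 7
Number of b's = 7
7 == 7 -> Accept

1


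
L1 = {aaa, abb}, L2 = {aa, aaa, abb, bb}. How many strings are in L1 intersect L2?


L1 = {aaa, abb}
L2 = {aa, aaa, abb, bb}
Checking each string in L1 against L2:
  'aaa': in L2? Yes
  'abb': in L2? Yes
Intersection = {aaa, abb}
|L1 ∩ L2| = 2

2


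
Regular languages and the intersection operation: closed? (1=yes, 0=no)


Regular languages are closed under all standard operations:
- Union: Yes (product construction)
- Intersection: Yes (product construction)
- Complement: Yes (swap accept/reject)
- Concatenation: Yes (NFA construction)
Operation: intersection -> Closed

1


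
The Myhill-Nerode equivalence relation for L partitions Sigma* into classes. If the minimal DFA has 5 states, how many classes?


Myhill-Nerode theorem:
Number of equivalence classes = number of states in minimal DFA
Minimal DFA states = 5
Therefore equivalence classes = 5

5


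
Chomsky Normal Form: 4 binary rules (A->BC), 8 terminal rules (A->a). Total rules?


CNF allows two rule forms:
  A -> BC (binary): 4 rules
  A -> a (terminal): 8 rules
Total = 4 + 8 = 12

12


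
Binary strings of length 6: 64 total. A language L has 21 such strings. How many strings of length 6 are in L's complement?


Alphabet: {0,1}
String length: 6
Total strings of length 6 = 2^6 = 64
Strings in L = 21
Complement = total - |L|
= 64 - 21
= 43

43


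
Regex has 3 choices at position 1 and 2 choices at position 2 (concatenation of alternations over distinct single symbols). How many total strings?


First group: 3 alternatives
Second group: 2 alternatives
Concatenation: each choice from group 1 pairs with each from group 2
Total = 3 x 2 = 6

6


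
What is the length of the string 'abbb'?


String: 'abbb'
Counting characters:
  'a' appears 1 time(s)
  'b' appears 3 time(s)
Total length = 1 + 3 = 4

4


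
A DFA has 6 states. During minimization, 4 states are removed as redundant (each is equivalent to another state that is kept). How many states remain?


Original DFA: 6 states
Redundant states removed: 4
Minimized states = original - removed
= 6 - 4
= 2

2


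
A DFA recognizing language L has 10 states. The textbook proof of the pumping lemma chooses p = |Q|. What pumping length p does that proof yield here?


Pumping lemma for regular languages (standard proof):
Take p = |Q|, the number of DFA states.
Any string of length >= |Q| passes through |Q|+1 states while reading its first |Q| symbols,
so by pigeonhole some state repeats, giving the loop that can be pumped.
Here |Q| = 10
Therefore the proof uses p = 10

10


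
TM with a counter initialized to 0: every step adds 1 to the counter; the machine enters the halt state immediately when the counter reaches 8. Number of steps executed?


Counter starts at 0. Counting sequence:
  Step 1: counter = 1
  Step 2: counter = 2
  Step 3: counter = 3
  Step 4: counter = 4
  Step 5: counter = 5
  Step 6: counter = 6
  Step 7: counter = 7
  Step 8: counter = 8
Counter reached 8 -> halt
Total steps = 8

8


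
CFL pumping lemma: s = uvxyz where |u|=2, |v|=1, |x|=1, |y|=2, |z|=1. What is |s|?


|s| = |u| + |v| + |x| + |y| + |z|
= 2 + 1 + 1 + 2 + 1
= 3 + 1 + 3
= 4 + 3
= 7

7


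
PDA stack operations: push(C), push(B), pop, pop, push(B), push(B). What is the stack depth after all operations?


Tracing stack operations:
  push(C) -> stack = [C], depth=1
  push(B) -> stack = [C,B], depth=2
  pop -> removed B, stack = [C], depth=1
  pop -> removed C, stack = [], depth=0
  push(B) -> stack = [B], depth=1
  push(B) -> stack = [B,B], depth=2
Final depth = 2

2


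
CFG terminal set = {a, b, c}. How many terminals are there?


Terminal symbols: a, b, c
Counting each: a (#1), b (#2), c (#3)
Total = 3

3


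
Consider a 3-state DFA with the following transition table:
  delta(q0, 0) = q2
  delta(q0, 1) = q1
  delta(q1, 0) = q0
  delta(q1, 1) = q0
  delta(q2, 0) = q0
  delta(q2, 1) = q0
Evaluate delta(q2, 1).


Looking up transition function:
delta(q2, 1) in the table
Row: q2, Column: 1
Result: q0

q0


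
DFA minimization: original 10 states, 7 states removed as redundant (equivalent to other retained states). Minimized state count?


Original DFA: 10 states
Redundant states removed: 7
Minimized states = original - removed
= 10 - 7
= 3

3


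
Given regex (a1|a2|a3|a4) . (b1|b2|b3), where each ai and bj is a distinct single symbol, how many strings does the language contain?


First group: 4 alternatives
Second group: 3 alternatives
Concatenation: each choice from group 1 pairs with each from group 2
Total = 4 x 3 = 12

12


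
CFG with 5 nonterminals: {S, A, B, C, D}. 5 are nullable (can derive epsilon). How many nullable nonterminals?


Nonterminals: {S, A, B, C, D}
A nonterminal is nullable if it can derive epsilon
Counting nullable nonterminals: 5
Total nullable = 5

5


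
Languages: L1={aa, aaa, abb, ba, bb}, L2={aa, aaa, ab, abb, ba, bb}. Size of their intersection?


L1 = {aa, aaa, abb, ba, bb}
L2 = {aa, aaa, ab, abb, ba, bb}
Checking each string in L1 against L2:
  'aa': in L2? Yes
  'aaa': in L2? Yes
  'abb': in L2? Yes
  'ba': in L2? Yes
  'bb': in L2? Yes
Intersection = {aa, aaa, abb, ba, bb}
|L1 ∩ L2| = 5

5


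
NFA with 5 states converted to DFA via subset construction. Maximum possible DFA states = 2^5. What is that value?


NFA has 5 states
Subset construction: each DFA state = subset of NFA states
Maximum subsets = 2^5
2^5 = 32

32


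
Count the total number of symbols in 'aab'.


String: 'aab'
Counting characters:
  'a' appears 2 time(s)
  'b' appears 1 time(s)
Total length = 2 + 1 = 3

3


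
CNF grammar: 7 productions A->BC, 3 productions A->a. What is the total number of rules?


CNF allows two rule forms:
  A -> BC (binary): 7 rules
  A -> a (terminal): 3 rules
Total = 7 + 3 = 10

10


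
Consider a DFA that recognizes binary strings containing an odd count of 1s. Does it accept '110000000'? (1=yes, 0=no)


DFA has 2 states: q_even (start, accept=no) and q_odd
Processing string '110000000' character by character:
  Position 0: read '1', 1-count=1 -> q_odd
  Position 1: read '1', 1-count=2 -> q_even
  Position 2: read '0', 1-count=2 -> q_even (no change)
  Position 3: read '0', 1-count=2 -> q_even (no change)
  Position 4: read '0', 1-count=2 -> q_even (no change)
  Position 5: read '0', 1-count=2 -> q_even (no change)
  Position 6: read '0', 1-count=2 -> q_even (no change)
  Position 7: read '0', 1-count=2 -> q_even (no change)
  Position 8: read '0', 1-count=2 -> q_even (no change)
Final state: q_even, total 1s = 2 (even); the DFA requires an odd count -> reject

0


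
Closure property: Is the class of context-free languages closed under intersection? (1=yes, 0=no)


CFL closure properties:
  Closed under: union, concatenation, Kleene star
  NOT closed under: intersection, complement
Operation 'intersection' is in not-closed list -> No (not closed)

0


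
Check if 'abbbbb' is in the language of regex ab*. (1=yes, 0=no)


Pattern: ab*
String: 'abbbbb'
Pattern requires: exactly one 'a' followed by zero or more 'b's
First char is 'a' -> OK
Rest 'bbbbb': all b's? Yes
Result: 1

1


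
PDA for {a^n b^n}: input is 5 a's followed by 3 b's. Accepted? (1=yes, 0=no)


Language requires equal numbers of a's and b's
PDA pushes for each 'a', pops for each 'b'
Number of a's = 5
Number of b's = 3
5 != 3 -> Reject

0


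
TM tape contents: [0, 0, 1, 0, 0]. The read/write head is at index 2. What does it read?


Tape: [0, 0, 1, 0, 0]
Positions: 0 1 2 3 4
Values:    0 0 1 0 0
Head at position 2
tape[2] = 1

1


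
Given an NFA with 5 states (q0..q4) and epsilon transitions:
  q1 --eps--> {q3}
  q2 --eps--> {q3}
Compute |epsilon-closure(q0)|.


Starting from q0
Initialize closure = {q0}
q0 has no outgoing epsilon transitions -> nothing to add
Final closure: {q0}
Size = 1

1


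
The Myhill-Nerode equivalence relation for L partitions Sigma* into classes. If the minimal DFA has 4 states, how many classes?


Myhill-Nerode theorem:
Number of equivalence classes = number of states in minimal DFA
Minimal DFA states = 4
Therefore equivalence classes = 4

4


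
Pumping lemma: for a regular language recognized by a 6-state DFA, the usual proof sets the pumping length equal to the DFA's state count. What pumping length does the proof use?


Pumping lemma for regular languages (standard proof):
Take p = |Q|, the number of DFA states.
Any string of length >= |Q| passes through |Q|+1 states while reading its first |Q| symbols,
so by pigeonhole some state repeats, giving the loop that can be pumped.
Here |Q| = 6
Therefore the proof uses p = 6

6


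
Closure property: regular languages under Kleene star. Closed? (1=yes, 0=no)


Regular languages are closed under:
- Union (DFA product construction)
- Intersection (DFA product construction)
- Complement (swap accept/reject states)
- Concatenation (NFA construction)
- Kleene star (NFA construction)
Kleene star is in this list
Therefore: closed

1


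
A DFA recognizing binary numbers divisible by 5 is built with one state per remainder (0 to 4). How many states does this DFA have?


Divisibility by 5 is tracked via the remainder mod 5: 0, 1, ..., 4
The construction assigns one state to each remainder
Number of remainders = 5

5


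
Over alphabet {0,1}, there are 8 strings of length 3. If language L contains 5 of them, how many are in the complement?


Alphabet: {0,1}
String length: 3
Total strings of length 3 = 2^3 = 8
Strings in L = 5
Complement = total - |L|
= 8 - 5
= 3

3


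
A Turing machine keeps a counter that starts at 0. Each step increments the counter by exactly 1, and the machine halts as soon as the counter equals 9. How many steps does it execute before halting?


Counter starts at 0. Counting sequence:
  Step 1: counter = 1
  Step 2: counter = 2
  Step 3: counter = 3
  Step 4: counter = 4
  Step 5: counter = 5
  Step 6: counter = 6
  ...
  Step 9: counter = 9
Counter reached 9 -> halt
Total steps = 9

9


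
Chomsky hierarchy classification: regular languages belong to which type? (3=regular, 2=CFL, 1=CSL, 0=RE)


Chomsky hierarchy levels:
  Type 3: Regular (DFA/NFA/regex)
  Type 2: Context-free (PDA)
  Type 1: Context-sensitive
  Type 0: Recursively enumerable (TM)
'regular' corresponds to Type 3

3


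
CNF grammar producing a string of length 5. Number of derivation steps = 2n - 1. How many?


Chomsky Normal Form derivation:
String length n = 5
Each step either:
  - Splits a nonterminal into two (n-1 such steps)
  - Converts a nonterminal to terminal (n such steps)
Total = (n-1) + n = 2n - 1
= 2(5) - 1
= 10 - 1
= 9

9


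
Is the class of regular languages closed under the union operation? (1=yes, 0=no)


Regular languages are closed under:
- Union (DFA product construction)
- Intersection (DFA product construction)
- Complement (swap accept/reject states)
- Concatenation (NFA construction)
- Kleene star (NFA construction)
union is in this list
Therefore: closed

1


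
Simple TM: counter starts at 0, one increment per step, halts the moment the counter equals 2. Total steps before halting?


Counter starts at 0. Counting sequence:
  Step 1: counter = 1
  Step 2: counter = 2
Counter reached 2 -> halt
Total steps = 2

2


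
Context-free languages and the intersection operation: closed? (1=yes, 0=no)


CFL closure properties:
  Closed under: union, concatenation, Kleene star
  NOT closed under: intersection, complement
Operation 'intersection' is in not-closed list -> No (not closed)

0


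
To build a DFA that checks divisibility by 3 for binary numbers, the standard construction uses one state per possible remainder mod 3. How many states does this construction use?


Divisibility by 3 is tracked via the remainder mod 3: 0, 1, ..., 2
The construction assigns one state to each remainder
Number of remainders = 3

3


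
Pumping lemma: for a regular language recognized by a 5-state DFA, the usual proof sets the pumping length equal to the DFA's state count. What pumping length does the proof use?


Pumping lemma for regular languages (standard proof):
Take p = |Q|, the number of DFA states.
Any string of length >= |Q| passes through |Q|+1 states while reading its first |Q| symbols,
so by pigeonhole some state repeats, giving the loop that can be pumped.
Here |Q| = 5
Therefore the proof uses p = 5

5


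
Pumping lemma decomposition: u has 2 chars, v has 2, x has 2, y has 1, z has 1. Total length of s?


|s| = |u| + |v| + |x| + |y| + |z|
= 2 + 2 + 2 + 1 + 1
= 4 + 2 + 2
= 6 + 2
= 8

8


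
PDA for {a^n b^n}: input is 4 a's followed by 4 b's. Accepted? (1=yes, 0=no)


Language requires equal numbers of a's and b's
PDA pushes for each 'a', pops for each 'b'
Number of a's = 4
Number of b's = 4
4 == 4 -> Accept

1


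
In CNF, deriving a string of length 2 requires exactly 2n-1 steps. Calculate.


Chomsky Normal Form derivation:
String length n = 2
Each step either:
  - Splits a nonterminal into two (n-1 such steps)
  - Converts a nonterminal to terminal (n such steps)
Total = (n-1) + n = 2n - 1
= 2(2) - 1
= 4 - 1
= 3

3


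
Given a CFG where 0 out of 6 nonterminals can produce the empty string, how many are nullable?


Nonterminals: {S, A, B, C, D, E}
A nonterminal is nullable if it can derive epsilon
Counting nullable nonterminals: 0
Total nullable = 0

0


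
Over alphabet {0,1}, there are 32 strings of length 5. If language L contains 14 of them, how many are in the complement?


Alphabet: {0,1}
String length: 5
Total strings of length 5 = 2^5 = 32
Strings in L = 14
Complement = total - |L|
= 32 - 14
= 18

18


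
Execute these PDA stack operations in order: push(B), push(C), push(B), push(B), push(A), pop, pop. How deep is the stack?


Tracing stack operations:
  push(B) -> stack = [B], depth=1
  push(C) -> stack = [B,C], depth=2
  push(B) -> stack = [B,C,B], depth=3
  push(B) -> stack = [B,C,B,B], depth=4
  push(A) -> stack = [B,C,B,B,A], depth=5
  pop -> removed A, stack = [B,C,B,B], depth=4
  pop -> removed B, stack = [B,C,B], depth=3
Final depth = 3

3


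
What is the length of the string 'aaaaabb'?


String: 'aaaaabb'
Counting characters:
  'a' appears 5 time(s)
  'b' appears 2 time(s)
Total length = 5 + 2 = 7

7


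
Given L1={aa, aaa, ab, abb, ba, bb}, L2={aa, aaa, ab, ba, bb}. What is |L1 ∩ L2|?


L1 = {aa, aaa, ab, abb, ba, bb}
L2 = {aa, aaa, ab, ba, bb}
Checking each string in L1 against L2:
  'aa': in L2? Yes
  'aaa': in L2? Yes
  'ab': in L2? Yes
  'abb': in L2? No
  'ba': in L2? Yes
  'bb': in L2? Yes
Intersection = {aa, aaa, ab, ba, bb}
|L1 ∩ L2| = 5

5


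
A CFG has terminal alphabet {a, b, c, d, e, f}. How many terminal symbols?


Terminal symbols: a, b, c, d, e, f
Counting each: a (#1), b (#2), c (#3), d (#4), e (#5), f (#6)
Total = 6

6


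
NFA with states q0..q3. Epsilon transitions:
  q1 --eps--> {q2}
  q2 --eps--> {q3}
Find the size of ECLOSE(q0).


Starting from q0
Initialize closure = {q0}
q0 has no outgoing epsilon transitions -> nothing to add
Final closure: {q0}
Size = 1

1


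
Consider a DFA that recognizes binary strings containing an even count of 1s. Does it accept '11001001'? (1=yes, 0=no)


DFA has 2 states: q_even (start, accept=yes) and q_odd
Processing string '11001001' character by character:
  Position 0: read '1', 1-count=1 -> q_odd
  Position 1: read '1', 1-count=2 -> q_even
  Position 2: read '0', 1-count=2 -> q_even (no change)
  Position 3: read '0', 1-count=2 -> q_even (no change)
  Position 4: read '1', 1-count=3 -> q_odd
  Position 5: read '0', 1-count=3 -> q_odd (no change)
  Position 6: read '0', 1-count=3 -> q_odd (no change)
  Position 7: read '1', 1-count=4 -> q_even
Final state: q_even, total 1s = 4 (even); the DFA requires an even count -> accept

1


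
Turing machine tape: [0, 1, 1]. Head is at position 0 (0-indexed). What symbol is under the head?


Tape: [0, 1, 1]
Positions: 0 1 2
Values:    0 1 1
Head at position 0
tape[0] = 0

0


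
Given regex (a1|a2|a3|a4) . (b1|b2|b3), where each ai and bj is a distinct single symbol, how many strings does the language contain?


First group: 4 alternatives
Second group: 3 alternatives
Concatenation: each choice from group 1 pairs with each from group 2
Total = 4 x 3 = 12

12


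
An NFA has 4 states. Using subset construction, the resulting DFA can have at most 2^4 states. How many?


NFA has 4 states
Subset construction: each DFA state = subset of NFA states
Maximum subsets = 2^4
2^4 = 16

16


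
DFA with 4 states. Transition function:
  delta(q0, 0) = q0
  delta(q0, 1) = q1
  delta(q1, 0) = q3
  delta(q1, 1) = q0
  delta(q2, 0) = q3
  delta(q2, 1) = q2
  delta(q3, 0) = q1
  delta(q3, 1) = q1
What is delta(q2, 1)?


Looking up transition function:
delta(q2, 1) in the table
Row: q2, Column: 1
Result: q2

q2


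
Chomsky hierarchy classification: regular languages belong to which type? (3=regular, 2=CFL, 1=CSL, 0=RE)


Chomsky hierarchy levels:
  Type 3: Regular (DFA/NFA/regex)
  Type 2: Context-free (PDA)
  Type 1: Context-sensitive
  Type 0: Recursively enumerable (TM)
'regular' corresponds to Type 3

3


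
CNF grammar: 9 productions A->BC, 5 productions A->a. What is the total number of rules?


CNF allows two rule forms:
  A -> BC (binary): 9 rules
  A -> a (terminal): 5 rules
Total = 9 + 5 = 14

14


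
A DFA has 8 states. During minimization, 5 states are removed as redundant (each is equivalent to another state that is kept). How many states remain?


Original DFA: 8 states
Redundant states removed: 5
Minimized states = original - removed
= 8 - 5
= 3

3


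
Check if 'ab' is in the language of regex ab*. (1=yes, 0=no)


Pattern: ab*
String: 'ab'
Pattern requires: exactly one 'a' followed by zero or more 'b's
First char is 'a' -> OK
Rest 'b': all b's? Yes
Result: 1

1


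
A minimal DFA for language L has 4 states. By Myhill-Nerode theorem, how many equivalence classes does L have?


Myhill-Nerode theorem:
Number of equivalence classes = number of states in minimal DFA
Minimal DFA states = 4
Therefore equivalence classes = 4

4


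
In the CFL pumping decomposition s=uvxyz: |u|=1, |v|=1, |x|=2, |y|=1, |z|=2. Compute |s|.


|s| = |u| + |v| + |x| + |y| + |z|
= 1 + 1 + 2 + 1 + 2
= 2 + 2 + 3
= 4 + 3
= 7

7


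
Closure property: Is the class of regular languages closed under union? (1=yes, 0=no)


Regular languages are closed under all standard operations:
- Union: Yes (product construction)
- Intersection: Yes (product construction)
- Complement: Yes (swap accept/reject)
- Concatenation: Yes (NFA construction)
Operation: union -> Closed

1


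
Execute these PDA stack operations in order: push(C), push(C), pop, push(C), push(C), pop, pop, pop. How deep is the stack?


Tracing stack operations:
  push(C) -> stack = [C], depth=1
  push(C) -> stack = [C,C], depth=2
  pop -> removed C, stack = [C], depth=1
  push(C) -> stack = [C,C], depth=2
  push(C) -> stack = [C,C,C], depth=3
  pop -> removed C, stack = [C,C], depth=2
  pop -> removed C, stack = [C], depth=1
  pop -> removed C, stack = [], depth=0
Final depth = 0

0


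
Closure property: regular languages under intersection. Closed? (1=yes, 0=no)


Regular languages are closed under:
- Union (DFA product construction)
- Intersection (DFA product construction)
- Complement (swap accept/reject states)
- Concatenation (NFA construction)
- Kleene star (NFA construction)
intersection is in this list
Therefore: closed

1


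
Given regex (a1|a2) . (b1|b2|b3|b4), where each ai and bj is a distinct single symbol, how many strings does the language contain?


First group: 2 alternatives
Second group: 4 alternatives
Concatenation: each choice from group 1 pairs with each from group 2
Total = 2 x 4 = 8

8


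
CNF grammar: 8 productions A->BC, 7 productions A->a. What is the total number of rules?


CNF allows two rule forms:
  A -> BC (binary): 8 rules
  A -> a (terminal): 7 rules
Total = 8 + 7 = 15

15


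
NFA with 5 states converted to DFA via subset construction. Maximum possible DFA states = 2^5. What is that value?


NFA has 5 states
Subset construction: each DFA state = subset of NFA states
Maximum subsets = 2^5
2^5 = 32

32


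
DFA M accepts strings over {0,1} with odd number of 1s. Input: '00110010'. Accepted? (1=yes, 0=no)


DFA has 2 states: q_even (start, accept=no) and q_odd
Processing string '00110010' character by character:
  Position 0: read '0', 1-count=0 -> q_even (no change)
  Position 1: read '0', 1-count=0 -> q_even (no change)
  Position 2: read '1', 1-count=1 -> q_odd
  Position 3: read '1', 1-count=2 -> q_even
  Position 4: read '0', 1-count=2 -> q_even (no change)
  Position 5: read '0', 1-count=2 -> q_even (no change)
  Position 6: read '1', 1-count=3 -> q_odd
  Position 7: read '0', 1-count=3 -> q_odd (no change)
Final state: q_odd, total 1s = 3 (odd); the DFA requires an odd count -> accept

1


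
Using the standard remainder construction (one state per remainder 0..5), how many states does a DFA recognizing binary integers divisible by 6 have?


Divisibility by 6 is tracked via the remainder mod 6: 0, 1, ..., 5
The construction assigns one state to each remainder
Number of remainders = 6

6


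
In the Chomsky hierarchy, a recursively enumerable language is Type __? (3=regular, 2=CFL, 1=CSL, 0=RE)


Chomsky hierarchy levels:
  Type 3: Regular (DFA/NFA/regex)
  Type 2: Context-free (PDA)
  Type 1: Context-sensitive
  Type 0: Recursively enumerable (TM)
'recursively enumerable' corresponds to Type 0

0


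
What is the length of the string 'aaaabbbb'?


String: 'aaaabbbb'
Counting characters:
  'a' appears 4 time(s)
  'b' appears 4 time(s)
Total length = 4 + 4 = 8

8


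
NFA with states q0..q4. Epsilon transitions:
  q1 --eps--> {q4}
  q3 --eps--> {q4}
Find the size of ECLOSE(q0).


Starting from q0
Initialize closure = {q0}
q0 has no outgoing epsilon transitions -> nothing to add
Final closure: {q0}
Size = 1

1


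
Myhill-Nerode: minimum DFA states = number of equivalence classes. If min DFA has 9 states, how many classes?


Myhill-Nerode theorem:
Number of equivalence classes = number of states in minimal DFA
Minimal DFA states = 9
Therefore equivalence classes = 9

9


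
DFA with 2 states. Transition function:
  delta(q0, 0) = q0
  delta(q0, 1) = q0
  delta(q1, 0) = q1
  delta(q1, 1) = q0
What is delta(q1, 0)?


Looking up transition function:
delta(q1, 0) in the table
Row: q1, Column: 0
Result: q1

q1
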